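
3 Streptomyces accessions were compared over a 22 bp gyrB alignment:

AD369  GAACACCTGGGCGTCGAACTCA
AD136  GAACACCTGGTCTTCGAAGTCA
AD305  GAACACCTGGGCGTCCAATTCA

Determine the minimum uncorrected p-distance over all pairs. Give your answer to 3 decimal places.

Pairwise Hamming distances:
  AD369 vs AD136: 3
  AD369 vs AD305: 2
  AD136 vs AD305: 4
The smallest is 2 mismatches, between AD369 and AD305; p = 2/22 = 0.091.

0.091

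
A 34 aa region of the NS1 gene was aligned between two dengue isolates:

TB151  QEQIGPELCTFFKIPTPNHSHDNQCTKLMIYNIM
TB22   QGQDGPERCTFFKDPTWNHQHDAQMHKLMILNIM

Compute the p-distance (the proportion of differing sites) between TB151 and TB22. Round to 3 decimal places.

Differing sites — 2:E/G; 4:I/D; 8:L/R; 14:I/D; 17:P/W; 20:S/Q; 23:N/A; 25:C/M; 26:T/H; 31:Y/L.
There are 10 differences over 34 sites, so p = 10/34 = 0.294.

0.294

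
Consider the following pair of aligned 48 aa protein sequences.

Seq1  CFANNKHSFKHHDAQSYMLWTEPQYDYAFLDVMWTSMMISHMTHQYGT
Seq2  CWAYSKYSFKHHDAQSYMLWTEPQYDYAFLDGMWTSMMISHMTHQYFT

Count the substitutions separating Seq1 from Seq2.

The sequences differ at positions 2 (F/W), 4 (N/Y), 5 (N/S), 7 (H/Y), 32 (V/G), 47 (G/F).
That gives 6 mismatches out of 48 aligned sites, so the Hamming distance is 6.

6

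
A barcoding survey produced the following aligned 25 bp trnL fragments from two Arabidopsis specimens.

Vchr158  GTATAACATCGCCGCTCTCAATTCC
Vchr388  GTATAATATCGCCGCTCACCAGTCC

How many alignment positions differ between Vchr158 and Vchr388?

Mismatches occur at site 7 (C↔T), site 18 (T↔A), site 20 (A↔C), site 22 (T↔G).
That gives 4 mismatches out of 25 aligned sites, so the Hamming distance is 4.

4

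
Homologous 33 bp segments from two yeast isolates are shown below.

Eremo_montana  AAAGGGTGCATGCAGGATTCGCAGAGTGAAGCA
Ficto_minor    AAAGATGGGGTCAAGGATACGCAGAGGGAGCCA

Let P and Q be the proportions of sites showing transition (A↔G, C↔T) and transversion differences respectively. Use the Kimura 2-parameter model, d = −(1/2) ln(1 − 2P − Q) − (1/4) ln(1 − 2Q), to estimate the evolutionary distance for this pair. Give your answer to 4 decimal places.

Differing sites — 5:G/A (Ti); 6:G/T (Tv); 7:T/G (Tv); 9:C/G (Tv); 10:A/G (Ti); 12:G/C (Tv); 13:C/A (Tv); 19:T/A (Tv); 27:T/G (Tv); 30:A/G (Ti); 31:G/C (Tv).
Of the 11 differences, 3 transitions and 8 transversions over 33 sites: P = 3/33 = 0.090909, Q = 8/33 = 0.242424.
d = −0.5·ln(0.575758) − 0.25·ln(0.515152) = −0.5·(-0.552068) − 0.25·(-0.663293) = 0.4419.

0.4419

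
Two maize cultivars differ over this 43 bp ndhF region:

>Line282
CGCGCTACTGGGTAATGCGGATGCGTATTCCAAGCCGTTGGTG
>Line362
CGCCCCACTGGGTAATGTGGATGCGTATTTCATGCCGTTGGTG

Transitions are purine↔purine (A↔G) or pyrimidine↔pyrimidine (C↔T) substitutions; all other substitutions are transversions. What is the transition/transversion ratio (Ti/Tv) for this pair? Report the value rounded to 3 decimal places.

Mismatches occur at site 4 (G/C, transversion), site 6 (T/C, transition), site 18 (C/T, transition), site 30 (C/T, transition), site 33 (A/T, transversion).
Of the 5 differences, 3 transitions and 2 transversions, so Ti/Tv = 3/2 = 1.500.

1.500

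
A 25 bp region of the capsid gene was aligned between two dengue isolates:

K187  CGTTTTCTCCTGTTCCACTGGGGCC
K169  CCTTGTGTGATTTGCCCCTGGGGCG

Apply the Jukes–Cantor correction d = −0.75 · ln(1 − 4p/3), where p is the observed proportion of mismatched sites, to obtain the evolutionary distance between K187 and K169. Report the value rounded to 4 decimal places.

The sequences differ at positions 2 (G/C), 5 (T/G), 7 (C/G), 9 (C/G), 10 (C/A), 12 (G/T), 14 (T/G), 17 (A/C), 25 (C/G).
p = 9/25 = 0.360000.
d = −0.75 · ln(1 − (4/3)·0.360000) = −0.75 · ln(0.520000) = −0.75 · (-0.653926) = 0.4904.

0.4904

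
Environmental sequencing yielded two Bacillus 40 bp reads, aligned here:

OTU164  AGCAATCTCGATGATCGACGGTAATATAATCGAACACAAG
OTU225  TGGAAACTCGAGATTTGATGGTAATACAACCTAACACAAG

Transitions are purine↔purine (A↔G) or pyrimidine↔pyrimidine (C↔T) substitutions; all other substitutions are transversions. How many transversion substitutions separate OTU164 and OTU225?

6

Differing sites — 1:A/T (Tv); 3:C/G (Tv); 6:T/A (Tv); 12:T/G (Tv); 13:G/A (Ti); 14:A/T (Tv); 16:C/T (Ti); 19:C/T (Ti); 27:T/C (Ti); 30:T/C (Ti); 32:G/T (Tv).
Of the 11 differences, 5 transitions and 6 transversions, so the answer is 6.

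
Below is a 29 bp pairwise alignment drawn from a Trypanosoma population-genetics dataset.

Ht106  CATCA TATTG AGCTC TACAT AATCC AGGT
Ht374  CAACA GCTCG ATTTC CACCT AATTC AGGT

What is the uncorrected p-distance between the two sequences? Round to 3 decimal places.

0.310

Mismatches occur at site 3 (T↔A), site 6 (T↔G), site 7 (A↔C), site 9 (T↔C), site 12 (G↔T), site 13 (C↔T), site 16 (T↔C), site 19 (A↔C), site 24 (C↔T).
There are 9 differences over 29 sites, so p = 9/29 = 0.310.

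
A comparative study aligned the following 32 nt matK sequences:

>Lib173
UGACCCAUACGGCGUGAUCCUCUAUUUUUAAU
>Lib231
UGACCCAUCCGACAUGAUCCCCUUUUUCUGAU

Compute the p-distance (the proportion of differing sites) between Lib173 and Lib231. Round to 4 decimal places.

0.2188

Differing sites — 9:A/C; 12:G/A; 14:G/A; 21:U/C; 24:A/U; 28:U/C; 30:A/G.
There are 7 differences over 32 sites, so p = 7/32 = 0.2188.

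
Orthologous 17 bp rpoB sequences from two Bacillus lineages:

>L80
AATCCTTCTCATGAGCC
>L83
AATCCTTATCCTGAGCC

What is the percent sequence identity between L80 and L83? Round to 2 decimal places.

88.24%

The sequences differ at positions 8 (C/A), 11 (A/C).
15 of the 17 sites match, so the percent identity is 15/17 × 100 = 88.24%.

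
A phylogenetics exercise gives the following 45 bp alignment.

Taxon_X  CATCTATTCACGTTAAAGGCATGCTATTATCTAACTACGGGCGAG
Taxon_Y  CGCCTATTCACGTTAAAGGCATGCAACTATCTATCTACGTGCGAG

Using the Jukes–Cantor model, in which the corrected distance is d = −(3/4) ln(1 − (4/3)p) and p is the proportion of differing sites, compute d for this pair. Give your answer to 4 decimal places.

The sequences differ at positions 2 (A/G), 3 (T/C), 25 (T/A), 27 (T/C), 34 (A/T), 40 (G/T).
p = 6/45 = 0.133333.
d = −0.75 · ln(1 − (4/3)·0.133333) = −0.75 · ln(0.822223) = −0.75 · (-0.195744) = 0.1468.

0.1468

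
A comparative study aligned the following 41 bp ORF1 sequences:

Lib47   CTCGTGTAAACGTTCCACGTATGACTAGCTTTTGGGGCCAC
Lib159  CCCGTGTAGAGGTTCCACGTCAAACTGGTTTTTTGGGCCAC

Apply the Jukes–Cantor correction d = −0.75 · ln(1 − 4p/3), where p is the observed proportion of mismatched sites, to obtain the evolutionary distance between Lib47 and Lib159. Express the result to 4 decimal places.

Mismatches occur at site 2 (T/C), site 9 (A/G), site 11 (C/G), site 21 (A/C), site 22 (T/A), site 23 (G/A), site 27 (A/G), site 29 (C/T), site 34 (G/T).
p = 9/41 = 0.219512.
d = −0.75 · ln(1 − (4/3)·0.219512) = −0.75 · ln(0.707317) = −0.75 · (-0.346276) = 0.2597.

0.2597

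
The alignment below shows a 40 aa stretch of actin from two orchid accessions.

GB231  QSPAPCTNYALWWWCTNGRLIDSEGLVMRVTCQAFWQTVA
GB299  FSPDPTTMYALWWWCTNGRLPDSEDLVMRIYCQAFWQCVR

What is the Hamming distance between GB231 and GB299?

10

Mismatches occur at site 1 (Q↔F), site 4 (A↔D), site 6 (C↔T), site 8 (N↔M), site 21 (I↔P), site 25 (G↔D), site 30 (V↔I), site 31 (T↔Y), site 38 (T↔C), site 40 (A↔R).
That gives 10 mismatches out of 40 aligned sites, so the Hamming distance is 10.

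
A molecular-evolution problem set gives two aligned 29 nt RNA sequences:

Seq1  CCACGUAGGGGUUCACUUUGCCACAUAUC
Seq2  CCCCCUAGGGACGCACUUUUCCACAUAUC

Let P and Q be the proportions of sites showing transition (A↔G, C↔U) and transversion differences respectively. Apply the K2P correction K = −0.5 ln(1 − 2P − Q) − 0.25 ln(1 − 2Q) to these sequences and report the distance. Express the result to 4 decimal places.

The sequences differ at positions 3 (A/C, transversion), 5 (G/C, transversion), 11 (G/A, transition), 12 (U/C, transition), 13 (U/G, transversion), 20 (G/U, transversion).
Of the 6 differences, 2 transitions and 4 transversions over 29 sites: P = 2/29 = 0.068966, Q = 4/29 = 0.137931.
d = −0.5·ln(0.724137) − 0.25·ln(0.724138) = −0.5·(-0.322775) − 0.25·(-0.322773) = 0.2421.

0.2421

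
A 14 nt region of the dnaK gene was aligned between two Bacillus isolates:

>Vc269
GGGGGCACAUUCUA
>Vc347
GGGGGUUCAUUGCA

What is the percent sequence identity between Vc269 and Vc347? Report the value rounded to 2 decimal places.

71.43%

Differing sites — 6:C/U; 7:A/U; 12:C/G; 13:U/C.
10 of the 14 sites match, so the percent identity is 10/14 × 100 = 71.43%.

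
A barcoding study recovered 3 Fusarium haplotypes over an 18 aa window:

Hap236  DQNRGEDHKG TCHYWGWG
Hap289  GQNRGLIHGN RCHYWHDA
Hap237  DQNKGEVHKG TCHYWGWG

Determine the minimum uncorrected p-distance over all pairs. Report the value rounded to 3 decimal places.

0.111

Pairwise Hamming distances:
  Hap236 vs Hap289: 9
  Hap236 vs Hap237: 2
  Hap289 vs Hap237: 10
The smallest is 2 mismatches, between Hap236 and Hap237; p = 2/18 = 0.111.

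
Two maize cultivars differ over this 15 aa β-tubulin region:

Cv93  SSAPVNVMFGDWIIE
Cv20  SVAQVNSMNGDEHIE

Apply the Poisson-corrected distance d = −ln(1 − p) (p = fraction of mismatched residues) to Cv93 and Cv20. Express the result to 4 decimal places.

0.5108

The sequences differ at positions 2 (S/V), 4 (P/Q), 7 (V/S), 9 (F/N), 12 (W/E), 13 (I/H).
p = 6/15 = 0.400000.
d = −ln(1 − 0.400000) = −ln(0.600000) = 0.5108.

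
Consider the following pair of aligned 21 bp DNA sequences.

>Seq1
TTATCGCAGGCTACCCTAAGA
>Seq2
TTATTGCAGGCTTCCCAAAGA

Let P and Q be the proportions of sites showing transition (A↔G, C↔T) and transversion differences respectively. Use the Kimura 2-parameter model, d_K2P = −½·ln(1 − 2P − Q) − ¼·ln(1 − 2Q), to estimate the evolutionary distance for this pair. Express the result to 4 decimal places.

0.1585

The sequences differ at positions 5 (C/T, transition), 13 (A/T, transversion), 17 (T/A, transversion).
Of the 3 differences, 1 transition and 2 transversions over 21 sites: P = 1/21 = 0.047619, Q = 2/21 = 0.095238.
d = −0.5·ln(0.809524) − 0.25·ln(0.809524) = −0.5·(-0.211309) − 0.25·(-0.211309) = 0.1585.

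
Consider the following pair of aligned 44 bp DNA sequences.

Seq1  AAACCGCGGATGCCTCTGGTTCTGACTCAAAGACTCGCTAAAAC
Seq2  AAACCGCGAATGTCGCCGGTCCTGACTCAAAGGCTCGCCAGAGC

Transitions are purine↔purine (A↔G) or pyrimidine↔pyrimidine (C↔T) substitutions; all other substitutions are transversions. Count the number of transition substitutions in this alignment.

8

The sequences differ at positions 9 (G/A, transition), 13 (C/T, transition), 15 (T/G, transversion), 17 (T/C, transition), 21 (T/C, transition), 33 (A/G, transition), 39 (T/C, transition), 41 (A/G, transition), 43 (A/G, transition).
Of the 9 differences, 8 transitions and 1 transversion, so the answer is 8.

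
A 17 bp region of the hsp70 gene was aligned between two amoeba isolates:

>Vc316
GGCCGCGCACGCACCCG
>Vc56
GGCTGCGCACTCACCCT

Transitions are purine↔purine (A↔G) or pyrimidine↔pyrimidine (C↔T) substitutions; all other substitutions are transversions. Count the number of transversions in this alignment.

2

The sequences differ at positions 4 (C/T, transition), 11 (G/T, transversion), 17 (G/T, transversion).
Of the 3 differences, 1 transition and 2 transversions, so the answer is 2.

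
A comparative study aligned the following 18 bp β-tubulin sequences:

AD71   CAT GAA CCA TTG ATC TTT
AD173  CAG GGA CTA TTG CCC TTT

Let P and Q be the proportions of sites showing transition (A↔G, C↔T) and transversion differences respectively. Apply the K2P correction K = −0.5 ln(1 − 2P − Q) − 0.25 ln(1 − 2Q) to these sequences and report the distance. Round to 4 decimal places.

The sequences differ at positions 3 (T/G, transversion), 5 (A/G, transition), 8 (C/T, transition), 13 (A/C, transversion), 14 (T/C, transition).
Of the 5 differences, 3 transitions and 2 transversions over 18 sites: P = 3/18 = 0.166667, Q = 2/18 = 0.111111.
d = −0.5·ln(0.555555) − 0.25·ln(0.777778) = −0.5·(-0.587788) − 0.25·(-0.251314) = 0.3567.

0.3567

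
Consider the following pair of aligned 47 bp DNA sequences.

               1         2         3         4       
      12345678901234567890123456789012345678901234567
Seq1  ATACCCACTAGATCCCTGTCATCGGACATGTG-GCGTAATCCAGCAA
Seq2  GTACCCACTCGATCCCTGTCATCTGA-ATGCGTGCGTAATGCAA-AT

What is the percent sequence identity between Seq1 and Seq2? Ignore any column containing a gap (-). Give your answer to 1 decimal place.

Excluding the 3 gap columns leaves 44 comparable sites.
Mismatches occur at site 1 (A↔G), site 10 (A↔C), site 24 (G↔T), site 31 (T↔C), site 41 (C↔G), site 44 (G↔A), site 47 (A↔T).
37 of the 44 comparable sites match, so the percent identity is 37/44 × 100 = 84.1%.

84.1%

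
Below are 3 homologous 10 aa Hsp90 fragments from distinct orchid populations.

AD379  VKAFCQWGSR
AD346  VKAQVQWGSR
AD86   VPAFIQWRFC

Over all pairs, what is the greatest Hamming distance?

Pairwise Hamming distances:
  AD379 vs AD346: 2
  AD379 vs AD86: 5
  AD346 vs AD86: 6
The largest is 6, between AD346 and AD86.

6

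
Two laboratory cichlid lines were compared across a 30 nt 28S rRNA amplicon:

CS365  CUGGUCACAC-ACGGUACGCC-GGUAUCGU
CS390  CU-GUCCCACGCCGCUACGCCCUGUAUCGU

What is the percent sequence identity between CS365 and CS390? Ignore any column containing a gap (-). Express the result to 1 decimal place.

85.2%

Excluding the 3 gap columns leaves 27 comparable sites.
Mismatches occur at site 7 (A↔C), site 12 (A↔C), site 15 (G↔C), site 23 (G↔U).
23 of the 27 comparable sites match, so the percent identity is 23/27 × 100 = 85.2%.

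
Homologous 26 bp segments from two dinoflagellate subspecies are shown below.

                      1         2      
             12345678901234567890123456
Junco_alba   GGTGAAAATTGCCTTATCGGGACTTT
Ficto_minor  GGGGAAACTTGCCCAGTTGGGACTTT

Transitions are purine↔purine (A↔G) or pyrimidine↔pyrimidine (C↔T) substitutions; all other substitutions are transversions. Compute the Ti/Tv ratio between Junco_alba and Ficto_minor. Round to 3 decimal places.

1.000

The sequences differ at positions 3 (T/G, transversion), 8 (A/C, transversion), 14 (T/C, transition), 15 (T/A, transversion), 16 (A/G, transition), 18 (C/T, transition).
Of the 6 differences, 3 transitions and 3 transversions, so Ti/Tv = 3/3 = 1.000.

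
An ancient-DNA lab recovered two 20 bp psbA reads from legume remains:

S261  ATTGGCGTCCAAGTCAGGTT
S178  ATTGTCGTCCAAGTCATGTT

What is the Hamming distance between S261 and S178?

2

The sequences differ at positions 5 (G/T), 17 (G/T).
That gives 2 mismatches out of 20 aligned sites, so the Hamming distance is 2.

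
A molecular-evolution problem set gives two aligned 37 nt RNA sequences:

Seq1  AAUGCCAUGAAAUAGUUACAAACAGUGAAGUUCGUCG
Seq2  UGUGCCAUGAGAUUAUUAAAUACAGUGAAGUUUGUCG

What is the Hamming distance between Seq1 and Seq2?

8

The sequences differ at positions 1 (A/U), 2 (A/G), 11 (A/G), 14 (A/U), 15 (G/A), 19 (C/A), 21 (A/U), 33 (C/U).
That gives 8 mismatches out of 37 aligned sites, so the Hamming distance is 8.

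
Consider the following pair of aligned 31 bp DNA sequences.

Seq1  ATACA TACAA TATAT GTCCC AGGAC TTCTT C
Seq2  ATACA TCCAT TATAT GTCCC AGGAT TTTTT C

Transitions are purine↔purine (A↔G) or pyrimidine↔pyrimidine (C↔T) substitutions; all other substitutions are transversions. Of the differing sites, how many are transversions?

2

Mismatches occur at site 7 (A/C, transversion), site 10 (A/T, transversion), site 25 (C/T, transition), site 28 (C/T, transition).
Of the 4 differences, 2 transitions and 2 transversions, so the answer is 2.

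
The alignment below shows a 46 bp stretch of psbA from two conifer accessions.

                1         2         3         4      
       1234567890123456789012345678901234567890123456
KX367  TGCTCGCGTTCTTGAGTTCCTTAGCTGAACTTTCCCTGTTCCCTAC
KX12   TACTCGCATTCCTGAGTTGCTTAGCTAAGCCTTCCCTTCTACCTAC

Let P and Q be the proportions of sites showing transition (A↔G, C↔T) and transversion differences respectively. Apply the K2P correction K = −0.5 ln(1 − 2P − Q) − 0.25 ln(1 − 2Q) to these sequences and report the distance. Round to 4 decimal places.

Mismatches occur at site 2 (G→A, transition), site 8 (G→A, transition), site 12 (T→C, transition), site 19 (C→G, transversion), site 27 (G→A, transition), site 29 (A→G, transition), site 31 (T→C, transition), site 38 (G→T, transversion), site 39 (T→C, transition), site 41 (C→A, transversion).
Of the 10 differences, 7 transitions and 3 transversions over 46 sites: P = 7/46 = 0.152174, Q = 3/46 = 0.065217.
d = −0.5·ln(0.630435) − 0.25·ln(0.869566) = −0.5·(-0.461345) − 0.25·(-0.139761) = 0.2656.

0.2656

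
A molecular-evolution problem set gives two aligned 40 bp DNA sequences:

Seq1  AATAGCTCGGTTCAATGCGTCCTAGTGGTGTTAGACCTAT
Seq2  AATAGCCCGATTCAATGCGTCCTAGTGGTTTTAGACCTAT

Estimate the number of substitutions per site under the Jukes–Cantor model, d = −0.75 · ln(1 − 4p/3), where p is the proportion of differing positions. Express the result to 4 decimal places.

0.0790

The sequences differ at positions 7 (T/C), 10 (G/A), 30 (G/T).
p = 3/40 = 0.075000.
d = −0.75 · ln(1 − (4/3)·0.075000) = −0.75 · ln(0.900000) = −0.75 · (-0.105361) = 0.0790.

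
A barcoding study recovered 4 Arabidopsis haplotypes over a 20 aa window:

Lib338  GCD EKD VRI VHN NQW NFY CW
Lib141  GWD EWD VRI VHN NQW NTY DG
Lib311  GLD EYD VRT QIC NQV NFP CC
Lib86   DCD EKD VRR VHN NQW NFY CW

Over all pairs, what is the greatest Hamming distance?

Pairwise Hamming distances:
  Lib338 vs Lib141: 5
  Lib338 vs Lib311: 9
  Lib338 vs Lib86: 2
  Lib141 vs Lib311: 11
  Lib141 vs Lib86: 7
  Lib311 vs Lib86: 10
The largest is 11, between Lib141 and Lib311.

11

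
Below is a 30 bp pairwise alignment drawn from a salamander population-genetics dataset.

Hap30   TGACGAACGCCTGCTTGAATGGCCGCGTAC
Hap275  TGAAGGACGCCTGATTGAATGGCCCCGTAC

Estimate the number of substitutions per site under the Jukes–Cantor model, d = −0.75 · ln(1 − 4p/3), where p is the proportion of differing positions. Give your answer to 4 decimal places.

The sequences differ at positions 4 (C/A), 6 (A/G), 14 (C/A), 25 (G/C).
p = 4/30 = 0.133333.
d = −0.75 · ln(1 − (4/3)·0.133333) = −0.75 · ln(0.822223) = −0.75 · (-0.195744) = 0.1468.

0.1468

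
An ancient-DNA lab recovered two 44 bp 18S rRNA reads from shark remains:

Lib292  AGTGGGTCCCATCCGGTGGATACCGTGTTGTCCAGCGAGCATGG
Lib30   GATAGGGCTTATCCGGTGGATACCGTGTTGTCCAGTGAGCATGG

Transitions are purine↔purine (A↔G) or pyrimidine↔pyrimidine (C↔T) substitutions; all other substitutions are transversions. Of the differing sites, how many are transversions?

Mismatches occur at site 1 (A↔G, transition), site 2 (G↔A, transition), site 4 (G↔A, transition), site 7 (T↔G, transversion), site 9 (C↔T, transition), site 10 (C↔T, transition), site 36 (C↔T, transition).
Of the 7 differences, 6 transitions and 1 transversion, so the answer is 1.

1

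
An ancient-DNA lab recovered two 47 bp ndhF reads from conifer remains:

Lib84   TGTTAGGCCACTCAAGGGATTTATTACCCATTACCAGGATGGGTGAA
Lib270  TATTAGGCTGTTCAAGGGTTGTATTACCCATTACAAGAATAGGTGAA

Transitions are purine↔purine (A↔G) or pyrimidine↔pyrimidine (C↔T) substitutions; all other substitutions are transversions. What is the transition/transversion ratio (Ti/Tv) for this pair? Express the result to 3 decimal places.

2.000

Mismatches occur at site 2 (G↔A, transition), site 9 (C↔T, transition), site 10 (A↔G, transition), site 11 (C↔T, transition), site 19 (A↔T, transversion), site 21 (T↔G, transversion), site 35 (C↔A, transversion), site 38 (G↔A, transition), site 41 (G↔A, transition).
Of the 9 differences, 6 transitions and 3 transversions, so Ti/Tv = 6/3 = 2.000.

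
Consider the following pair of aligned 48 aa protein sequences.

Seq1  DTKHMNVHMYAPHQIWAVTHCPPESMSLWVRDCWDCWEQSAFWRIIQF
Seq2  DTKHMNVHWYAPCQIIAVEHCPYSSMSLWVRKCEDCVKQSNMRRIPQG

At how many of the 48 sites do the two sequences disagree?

The sequences differ at positions 9 (M/W), 13 (H/C), 16 (W/I), 19 (T/E), 23 (P/Y), 24 (E/S), 32 (D/K), 34 (W/E), 37 (W/V), 38 (E/K), 41 (A/N), 42 (F/M), 43 (W/R), 46 (I/P), 48 (F/G).
That gives 15 mismatches out of 48 aligned sites, so the Hamming distance is 15.

15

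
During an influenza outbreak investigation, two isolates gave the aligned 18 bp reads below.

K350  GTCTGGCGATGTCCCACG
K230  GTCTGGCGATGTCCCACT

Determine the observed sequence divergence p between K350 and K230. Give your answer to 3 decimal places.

The sequences differ at position 18 (G/T).
There are 1 differences over 18 sites, so p = 1/18 = 0.056.

0.056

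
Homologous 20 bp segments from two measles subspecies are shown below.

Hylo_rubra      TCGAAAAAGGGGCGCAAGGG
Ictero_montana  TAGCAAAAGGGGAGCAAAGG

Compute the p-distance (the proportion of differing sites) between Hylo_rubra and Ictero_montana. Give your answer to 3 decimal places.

0.200

Differing sites — 2:C/A; 4:A/C; 13:C/A; 18:G/A.
There are 4 differences over 20 sites, so p = 4/20 = 0.200.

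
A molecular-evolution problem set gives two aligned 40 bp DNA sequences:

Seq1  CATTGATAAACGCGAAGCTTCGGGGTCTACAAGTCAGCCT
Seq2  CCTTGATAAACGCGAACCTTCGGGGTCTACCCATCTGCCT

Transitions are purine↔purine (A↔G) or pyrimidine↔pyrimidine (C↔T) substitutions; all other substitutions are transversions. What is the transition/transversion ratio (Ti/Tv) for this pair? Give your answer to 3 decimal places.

The sequences differ at positions 2 (A/C, transversion), 17 (G/C, transversion), 31 (A/C, transversion), 32 (A/C, transversion), 33 (G/A, transition), 36 (A/T, transversion).
Of the 6 differences, 1 transition and 5 transversions, so Ti/Tv = 1/5 = 0.200.

0.200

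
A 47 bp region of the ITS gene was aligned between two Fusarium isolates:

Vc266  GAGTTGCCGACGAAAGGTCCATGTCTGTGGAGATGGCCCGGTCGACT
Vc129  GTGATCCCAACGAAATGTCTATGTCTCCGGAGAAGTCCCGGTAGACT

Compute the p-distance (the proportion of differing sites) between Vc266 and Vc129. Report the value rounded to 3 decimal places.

The sequences differ at positions 2 (A/T), 4 (T/A), 6 (G/C), 9 (G/A), 16 (G/T), 20 (C/T), 27 (G/C), 28 (T/C), 34 (T/A), 36 (G/T), 43 (C/A).
There are 11 differences over 47 sites, so p = 11/47 = 0.234.

0.234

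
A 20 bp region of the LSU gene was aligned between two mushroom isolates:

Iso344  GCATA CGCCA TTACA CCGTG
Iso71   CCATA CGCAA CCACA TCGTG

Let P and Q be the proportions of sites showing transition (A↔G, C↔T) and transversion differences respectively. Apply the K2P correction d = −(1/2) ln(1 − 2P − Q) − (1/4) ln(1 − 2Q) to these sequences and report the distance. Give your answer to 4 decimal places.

Mismatches occur at site 1 (G/C, transversion), site 9 (C/A, transversion), site 11 (T/C, transition), site 12 (T/C, transition), site 16 (C/T, transition).
Of the 5 differences, 3 transitions and 2 transversions over 20 sites: P = 3/20 = 0.150000, Q = 2/20 = 0.100000.
d = −0.5·ln(0.600000) − 0.25·ln(0.800000) = −0.5·(-0.510826) − 0.25·(-0.223144) = 0.3112.

0.3112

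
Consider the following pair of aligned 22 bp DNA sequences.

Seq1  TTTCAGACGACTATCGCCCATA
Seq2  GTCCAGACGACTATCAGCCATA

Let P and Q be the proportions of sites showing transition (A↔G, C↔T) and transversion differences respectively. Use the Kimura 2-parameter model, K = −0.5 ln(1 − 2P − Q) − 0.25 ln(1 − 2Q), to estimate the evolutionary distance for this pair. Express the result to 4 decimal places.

Mismatches occur at site 1 (T→G, transversion), site 3 (T→C, transition), site 16 (G→A, transition), site 17 (C→G, transversion).
Of the 4 differences, 2 transitions and 2 transversions over 22 sites: P = 2/22 = 0.090909, Q = 2/22 = 0.090909.
d = −0.5·ln(0.727273) − 0.25·ln(0.818182) = −0.5·(-0.318453) − 0.25·(-0.200670) = 0.2094.

0.2094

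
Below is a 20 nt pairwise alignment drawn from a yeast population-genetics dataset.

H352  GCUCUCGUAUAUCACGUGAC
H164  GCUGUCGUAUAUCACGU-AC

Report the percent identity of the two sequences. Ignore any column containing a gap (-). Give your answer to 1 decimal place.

94.7%

Excluding the 1 gap column leaves 19 comparable sites.
Differing sites — 4:C/G.
18 of the 19 comparable sites match, so the percent identity is 18/19 × 100 = 94.7%.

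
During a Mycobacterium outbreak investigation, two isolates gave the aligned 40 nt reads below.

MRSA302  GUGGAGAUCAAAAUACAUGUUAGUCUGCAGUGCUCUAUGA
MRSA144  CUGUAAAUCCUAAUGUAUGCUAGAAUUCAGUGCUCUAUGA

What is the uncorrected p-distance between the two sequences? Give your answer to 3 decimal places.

0.275

Mismatches occur at site 1 (G/C), site 4 (G/U), site 6 (G/A), site 10 (A/C), site 11 (A/U), site 15 (A/G), site 16 (C/U), site 20 (U/C), site 24 (U/A), site 25 (C/A), site 27 (G/U).
There are 11 differences over 40 sites, so p = 11/40 = 0.275.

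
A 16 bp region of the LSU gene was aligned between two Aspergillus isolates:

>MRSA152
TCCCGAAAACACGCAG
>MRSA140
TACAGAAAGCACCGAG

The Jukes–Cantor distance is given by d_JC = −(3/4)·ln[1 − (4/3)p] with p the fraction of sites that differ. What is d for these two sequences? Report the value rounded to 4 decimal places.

Differing sites — 2:C/A; 4:C/A; 9:A/G; 13:G/C; 14:C/G.
p = 5/16 = 0.312500.
d = −0.75 · ln(1 − (4/3)·0.312500) = −0.75 · ln(0.583333) = −0.75 · (-0.538997) = 0.4042.

0.4042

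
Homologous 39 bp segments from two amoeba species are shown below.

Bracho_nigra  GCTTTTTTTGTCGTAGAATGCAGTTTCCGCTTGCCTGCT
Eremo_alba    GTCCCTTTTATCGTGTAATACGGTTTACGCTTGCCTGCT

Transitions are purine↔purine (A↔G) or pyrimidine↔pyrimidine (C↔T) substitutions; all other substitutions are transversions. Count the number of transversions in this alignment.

The sequences differ at positions 2 (C/T, transition), 3 (T/C, transition), 4 (T/C, transition), 5 (T/C, transition), 10 (G/A, transition), 15 (A/G, transition), 16 (G/T, transversion), 20 (G/A, transition), 22 (A/G, transition), 27 (C/A, transversion).
Of the 10 differences, 8 transitions and 2 transversions, so the answer is 2.

2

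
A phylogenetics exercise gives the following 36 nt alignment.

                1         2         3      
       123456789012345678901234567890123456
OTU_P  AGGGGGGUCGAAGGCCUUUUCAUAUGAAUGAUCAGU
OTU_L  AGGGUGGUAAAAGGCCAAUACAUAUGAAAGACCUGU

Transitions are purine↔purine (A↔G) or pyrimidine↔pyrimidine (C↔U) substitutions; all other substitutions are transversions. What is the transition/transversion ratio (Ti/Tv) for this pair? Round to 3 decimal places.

The sequences differ at positions 5 (G/U, transversion), 9 (C/A, transversion), 10 (G/A, transition), 17 (U/A, transversion), 18 (U/A, transversion), 20 (U/A, transversion), 29 (U/A, transversion), 32 (U/C, transition), 34 (A/U, transversion).
Of the 9 differences, 2 transitions and 7 transversions, so Ti/Tv = 2/7 = 0.286.

0.286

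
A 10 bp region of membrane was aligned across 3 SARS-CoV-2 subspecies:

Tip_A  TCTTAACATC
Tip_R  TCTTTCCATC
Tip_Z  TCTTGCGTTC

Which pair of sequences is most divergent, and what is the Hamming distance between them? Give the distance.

Pairwise Hamming distances:
  Tip_A vs Tip_R: 2
  Tip_A vs Tip_Z: 4
  Tip_R vs Tip_Z: 3
The largest is 4, between Tip_A and Tip_Z.

4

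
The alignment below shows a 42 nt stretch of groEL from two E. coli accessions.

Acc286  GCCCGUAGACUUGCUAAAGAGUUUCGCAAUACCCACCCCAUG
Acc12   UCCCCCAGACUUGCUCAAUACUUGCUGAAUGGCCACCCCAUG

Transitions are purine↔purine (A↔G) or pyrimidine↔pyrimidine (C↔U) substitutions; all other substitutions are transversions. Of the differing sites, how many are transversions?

The sequences differ at positions 1 (G/U, transversion), 5 (G/C, transversion), 6 (U/C, transition), 16 (A/C, transversion), 19 (G/U, transversion), 21 (G/C, transversion), 24 (U/G, transversion), 26 (G/U, transversion), 27 (C/G, transversion), 31 (A/G, transition), 32 (C/G, transversion).
Of the 11 differences, 2 transitions and 9 transversions, so the answer is 9.

9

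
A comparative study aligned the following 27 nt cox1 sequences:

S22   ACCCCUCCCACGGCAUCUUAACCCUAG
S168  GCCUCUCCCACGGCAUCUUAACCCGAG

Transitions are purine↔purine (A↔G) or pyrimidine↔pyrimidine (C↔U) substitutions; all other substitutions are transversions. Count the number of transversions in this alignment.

1

Mismatches occur at site 1 (A↔G, transition), site 4 (C↔U, transition), site 25 (U↔G, transversion).
Of the 3 differences, 2 transitions and 1 transversion, so the answer is 1.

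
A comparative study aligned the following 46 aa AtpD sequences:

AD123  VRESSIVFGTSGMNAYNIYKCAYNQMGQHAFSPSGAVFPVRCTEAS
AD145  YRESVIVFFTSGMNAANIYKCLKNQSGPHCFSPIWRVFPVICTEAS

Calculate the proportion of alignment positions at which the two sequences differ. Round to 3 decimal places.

Mismatches occur at site 1 (V/Y), site 5 (S/V), site 9 (G/F), site 16 (Y/A), site 22 (A/L), site 23 (Y/K), site 26 (M/S), site 28 (Q/P), site 30 (A/C), site 34 (S/I), site 35 (G/W), site 36 (A/R), site 41 (R/I).
There are 13 differences over 46 sites, so p = 13/46 = 0.283.

0.283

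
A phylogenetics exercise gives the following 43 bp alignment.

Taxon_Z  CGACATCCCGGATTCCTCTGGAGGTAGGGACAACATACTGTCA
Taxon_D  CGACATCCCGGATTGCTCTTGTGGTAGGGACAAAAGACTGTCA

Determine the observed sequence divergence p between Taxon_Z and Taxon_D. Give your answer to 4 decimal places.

0.1163

Differing sites — 15:C/G; 20:G/T; 22:A/T; 34:C/A; 36:T/G.
There are 5 differences over 43 sites, so p = 5/43 = 0.1163.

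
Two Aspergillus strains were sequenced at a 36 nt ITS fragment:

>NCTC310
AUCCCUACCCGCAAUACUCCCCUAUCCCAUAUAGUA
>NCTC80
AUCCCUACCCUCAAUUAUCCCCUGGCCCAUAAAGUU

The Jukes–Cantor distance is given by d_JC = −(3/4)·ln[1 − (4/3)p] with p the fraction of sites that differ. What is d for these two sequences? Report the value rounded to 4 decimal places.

The sequences differ at positions 11 (G/U), 16 (A/U), 17 (C/A), 24 (A/G), 25 (U/G), 32 (U/A), 36 (A/U).
p = 7/36 = 0.194444.
d = −0.75 · ln(1 − (4/3)·0.194444) = −0.75 · ln(0.740741) = −0.75 · (-0.300104) = 0.2251.

0.2251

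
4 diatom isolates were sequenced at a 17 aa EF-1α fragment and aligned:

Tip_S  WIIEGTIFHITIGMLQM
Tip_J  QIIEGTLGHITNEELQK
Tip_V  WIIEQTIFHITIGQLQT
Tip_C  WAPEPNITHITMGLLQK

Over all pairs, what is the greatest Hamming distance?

10

Pairwise Hamming distances:
  Tip_S vs Tip_J: 7
  Tip_S vs Tip_V: 3
  Tip_S vs Tip_C: 8
  Tip_J vs Tip_V: 8
  Tip_J vs Tip_C: 10
  Tip_V vs Tip_C: 8
The largest is 10, between Tip_J and Tip_C.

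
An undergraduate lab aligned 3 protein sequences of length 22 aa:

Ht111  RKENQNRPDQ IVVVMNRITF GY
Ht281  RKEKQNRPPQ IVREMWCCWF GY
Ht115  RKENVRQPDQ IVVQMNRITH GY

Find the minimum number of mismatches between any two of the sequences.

Pairwise Hamming distances:
  Ht111 vs Ht281: 8
  Ht111 vs Ht115: 5
  Ht281 vs Ht115: 12
The smallest is 5, between Ht111 and Ht115.

5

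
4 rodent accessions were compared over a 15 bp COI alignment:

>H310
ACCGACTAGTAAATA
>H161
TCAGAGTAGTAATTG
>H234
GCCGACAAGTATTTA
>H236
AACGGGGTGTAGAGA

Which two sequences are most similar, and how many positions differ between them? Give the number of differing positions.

4

Pairwise Hamming distances:
  H310 vs H161: 5
  H310 vs H234: 4
  H310 vs H236: 7
  H161 vs H234: 6
  H161 vs H236: 10
  H234 vs H236: 9
The smallest is 4, between H310 and H234.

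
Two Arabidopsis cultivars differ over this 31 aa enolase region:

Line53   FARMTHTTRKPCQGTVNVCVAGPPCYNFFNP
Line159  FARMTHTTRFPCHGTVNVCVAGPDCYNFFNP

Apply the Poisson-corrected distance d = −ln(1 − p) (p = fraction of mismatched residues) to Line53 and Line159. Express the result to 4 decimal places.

The sequences differ at positions 10 (K/F), 13 (Q/H), 24 (P/D).
p = 3/31 = 0.096774.
d = −ln(1 − 0.096774) = −ln(0.903226) = 0.1018.

0.1018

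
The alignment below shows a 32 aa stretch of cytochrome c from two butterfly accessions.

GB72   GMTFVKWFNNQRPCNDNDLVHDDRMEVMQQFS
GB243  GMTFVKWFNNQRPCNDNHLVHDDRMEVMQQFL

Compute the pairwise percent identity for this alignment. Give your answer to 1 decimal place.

Differing sites — 18:D/H; 32:S/L.
30 of the 32 sites match, so the percent identity is 30/32 × 100 = 93.8%.

93.8%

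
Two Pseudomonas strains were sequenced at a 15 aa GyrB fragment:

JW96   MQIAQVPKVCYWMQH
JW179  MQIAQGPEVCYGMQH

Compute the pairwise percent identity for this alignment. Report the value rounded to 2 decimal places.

Mismatches occur at site 6 (V↔G), site 8 (K↔E), site 12 (W↔G).
12 of the 15 sites match, so the percent identity is 12/15 × 100 = 80.00%.

80.00%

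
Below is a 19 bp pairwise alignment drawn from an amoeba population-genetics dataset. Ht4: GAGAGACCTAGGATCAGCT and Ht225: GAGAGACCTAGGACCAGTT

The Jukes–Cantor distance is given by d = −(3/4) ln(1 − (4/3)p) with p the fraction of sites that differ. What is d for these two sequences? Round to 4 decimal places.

Differing sites — 14:T/C; 18:C/T.
p = 2/19 = 0.105263.
d = −0.75 · ln(1 − (4/3)·0.105263) = −0.75 · ln(0.859649) = −0.75 · (-0.151231) = 0.1134.

0.1134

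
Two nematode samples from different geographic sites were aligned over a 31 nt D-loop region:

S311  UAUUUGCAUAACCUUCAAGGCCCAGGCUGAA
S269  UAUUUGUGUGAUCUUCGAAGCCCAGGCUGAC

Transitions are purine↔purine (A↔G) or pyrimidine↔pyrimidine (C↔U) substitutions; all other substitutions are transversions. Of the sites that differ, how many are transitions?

6

Differing sites — 7:C/U (Ti); 8:A/G (Ti); 10:A/G (Ti); 12:C/U (Ti); 17:A/G (Ti); 19:G/A (Ti); 31:A/C (Tv).
Of the 7 differences, 6 transitions and 1 transversion, so the answer is 6.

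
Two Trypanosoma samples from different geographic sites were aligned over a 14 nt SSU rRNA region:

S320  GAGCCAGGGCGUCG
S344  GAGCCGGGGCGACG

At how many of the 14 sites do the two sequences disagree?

Differing sites — 6:A/G; 12:U/A.
That gives 2 mismatches out of 14 aligned sites, so the Hamming distance is 2.

2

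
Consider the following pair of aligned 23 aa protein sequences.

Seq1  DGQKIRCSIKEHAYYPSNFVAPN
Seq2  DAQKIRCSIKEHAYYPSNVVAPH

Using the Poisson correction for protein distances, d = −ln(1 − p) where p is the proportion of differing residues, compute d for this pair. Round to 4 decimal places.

Mismatches occur at site 2 (G↔A), site 19 (F↔V), site 23 (N↔H).
p = 3/23 = 0.130435.
d = −ln(1 − 0.130435) = −ln(0.869565) = 0.1398.

0.1398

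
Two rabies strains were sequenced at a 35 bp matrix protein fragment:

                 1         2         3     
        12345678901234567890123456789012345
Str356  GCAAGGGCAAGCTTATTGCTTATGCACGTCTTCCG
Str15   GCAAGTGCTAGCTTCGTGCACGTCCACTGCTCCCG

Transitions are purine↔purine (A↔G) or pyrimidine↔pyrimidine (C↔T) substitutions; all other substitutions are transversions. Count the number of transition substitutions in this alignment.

3

The sequences differ at positions 6 (G/T, transversion), 9 (A/T, transversion), 15 (A/C, transversion), 16 (T/G, transversion), 20 (T/A, transversion), 21 (T/C, transition), 22 (A/G, transition), 24 (G/C, transversion), 28 (G/T, transversion), 29 (T/G, transversion), 32 (T/C, transition).
Of the 11 differences, 3 transitions and 8 transversions, so the answer is 3.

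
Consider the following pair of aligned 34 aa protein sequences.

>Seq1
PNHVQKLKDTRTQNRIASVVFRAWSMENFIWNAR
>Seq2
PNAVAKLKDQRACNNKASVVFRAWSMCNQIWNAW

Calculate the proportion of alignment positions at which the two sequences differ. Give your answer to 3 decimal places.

0.294

Differing sites — 3:H/A; 5:Q/A; 10:T/Q; 12:T/A; 13:Q/C; 15:R/N; 16:I/K; 27:E/C; 29:F/Q; 34:R/W.
There are 10 differences over 34 sites, so p = 10/34 = 0.294.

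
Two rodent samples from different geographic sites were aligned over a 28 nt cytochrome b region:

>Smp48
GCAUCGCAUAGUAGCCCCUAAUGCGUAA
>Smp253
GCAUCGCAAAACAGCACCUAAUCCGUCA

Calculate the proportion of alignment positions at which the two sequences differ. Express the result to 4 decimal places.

Mismatches occur at site 9 (U→A), site 11 (G→A), site 12 (U→C), site 16 (C→A), site 23 (G→C), site 27 (A→C).
There are 6 differences over 28 sites, so p = 6/28 = 0.2143.

0.2143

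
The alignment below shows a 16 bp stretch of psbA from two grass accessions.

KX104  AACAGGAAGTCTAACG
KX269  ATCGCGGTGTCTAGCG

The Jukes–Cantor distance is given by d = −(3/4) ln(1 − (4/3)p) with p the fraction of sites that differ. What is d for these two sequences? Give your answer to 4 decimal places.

0.5199

Differing sites — 2:A/T; 4:A/G; 5:G/C; 7:A/G; 8:A/T; 14:A/G.
p = 6/16 = 0.375000.
d = −0.75 · ln(1 − (4/3)·0.375000) = −0.75 · ln(0.500000) = −0.75 · (-0.693147) = 0.5199.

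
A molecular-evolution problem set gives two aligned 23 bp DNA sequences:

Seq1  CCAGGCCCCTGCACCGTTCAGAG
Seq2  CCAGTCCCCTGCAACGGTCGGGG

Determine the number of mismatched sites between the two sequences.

Differing sites — 5:G/T; 14:C/A; 17:T/G; 20:A/G; 22:A/G.
That gives 5 mismatches out of 23 aligned sites, so the Hamming distance is 5.

5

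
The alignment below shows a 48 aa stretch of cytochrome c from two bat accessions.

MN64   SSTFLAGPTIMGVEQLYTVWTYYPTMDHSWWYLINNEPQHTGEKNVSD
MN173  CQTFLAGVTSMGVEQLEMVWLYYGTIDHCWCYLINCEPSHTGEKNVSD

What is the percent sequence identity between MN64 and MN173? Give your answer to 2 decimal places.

The sequences differ at positions 1 (S/C), 2 (S/Q), 8 (P/V), 10 (I/S), 17 (Y/E), 18 (T/M), 21 (T/L), 24 (P/G), 26 (M/I), 29 (S/C), 31 (W/C), 36 (N/C), 39 (Q/S).
35 of the 48 sites match, so the percent identity is 35/48 × 100 = 72.92%.

72.92%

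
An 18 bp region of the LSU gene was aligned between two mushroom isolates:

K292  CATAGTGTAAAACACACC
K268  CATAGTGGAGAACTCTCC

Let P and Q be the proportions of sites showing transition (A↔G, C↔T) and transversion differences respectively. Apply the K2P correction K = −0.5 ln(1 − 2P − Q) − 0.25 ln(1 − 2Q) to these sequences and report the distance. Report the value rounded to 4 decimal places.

Mismatches occur at site 8 (T→G, transversion), site 10 (A→G, transition), site 14 (A→T, transversion), site 16 (A→T, transversion).
Of the 4 differences, 1 transition and 3 transversions over 18 sites: P = 1/18 = 0.055556, Q = 3/18 = 0.166667.
d = −0.5·ln(0.722221) − 0.25·ln(0.666666) = −0.5·(-0.325424) − 0.25·(-0.405466) = 0.2641.

0.2641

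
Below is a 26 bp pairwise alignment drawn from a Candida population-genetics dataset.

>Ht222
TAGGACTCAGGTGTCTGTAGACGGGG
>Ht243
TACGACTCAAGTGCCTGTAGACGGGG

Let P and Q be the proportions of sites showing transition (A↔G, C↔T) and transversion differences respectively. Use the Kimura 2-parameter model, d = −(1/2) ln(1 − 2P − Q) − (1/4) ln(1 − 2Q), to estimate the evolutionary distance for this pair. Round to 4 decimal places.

0.1268

Differing sites — 3:G/C (Tv); 10:G/A (Ti); 14:T/C (Ti).
Of the 3 differences, 2 transitions and 1 transversion over 26 sites: P = 2/26 = 0.076923, Q = 1/26 = 0.038462.
d = −0.5·ln(0.807692) − 0.25·ln(0.923076) = −0.5·(-0.213574) − 0.25·(-0.080044) = 0.1268.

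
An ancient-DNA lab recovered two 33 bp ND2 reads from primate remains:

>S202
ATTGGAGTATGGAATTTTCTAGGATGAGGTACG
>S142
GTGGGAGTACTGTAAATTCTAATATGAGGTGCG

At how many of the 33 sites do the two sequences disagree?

10

The sequences differ at positions 1 (A/G), 3 (T/G), 10 (T/C), 11 (G/T), 13 (A/T), 15 (T/A), 16 (T/A), 22 (G/A), 23 (G/T), 31 (A/G).
That gives 10 mismatches out of 33 aligned sites, so the Hamming distance is 10.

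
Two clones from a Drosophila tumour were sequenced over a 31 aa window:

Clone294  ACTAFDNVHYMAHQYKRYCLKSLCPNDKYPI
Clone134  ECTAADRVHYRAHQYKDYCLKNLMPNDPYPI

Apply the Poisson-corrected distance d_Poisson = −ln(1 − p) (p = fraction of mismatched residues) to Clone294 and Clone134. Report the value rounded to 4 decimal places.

The sequences differ at positions 1 (A/E), 5 (F/A), 7 (N/R), 11 (M/R), 17 (R/D), 22 (S/N), 24 (C/M), 28 (K/P).
p = 8/31 = 0.258065.
d = −ln(1 − 0.258065) = −ln(0.741935) = 0.2985.

0.2985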